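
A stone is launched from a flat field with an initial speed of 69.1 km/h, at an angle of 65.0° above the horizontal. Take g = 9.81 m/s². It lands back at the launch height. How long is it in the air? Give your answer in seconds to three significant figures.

Convert: 69.1 km/h = 69.1/3.6 = 19.19 m/s.
Components: vₓ = 19.19 cos 65.0° = 8.112 m/s, v_y0 = 19.19 sin 65.0° = 17.40 m/s.
Landing at launch height ⇒ T = 2 v_y0 / g = 2 × 17.40 / 9.81 = 3.547 s.

3.55 s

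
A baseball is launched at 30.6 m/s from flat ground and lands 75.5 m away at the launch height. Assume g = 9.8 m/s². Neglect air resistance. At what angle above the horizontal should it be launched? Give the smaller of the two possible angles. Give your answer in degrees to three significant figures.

Level-ground range R = v₀² sin(2θ)/g ⇒ sin(2θ) = gR/v₀² = 9.80 × 75.5 / 30.6² = 0.7902.
2θ = 52.20° or 180° − 52.20° = 127.8°, so θ = 26.10° or 63.90°.
The smaller angle is 26.10°.

26.1°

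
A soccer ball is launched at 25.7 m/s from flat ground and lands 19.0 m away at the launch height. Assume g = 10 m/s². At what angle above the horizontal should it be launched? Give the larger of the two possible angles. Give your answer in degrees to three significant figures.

Level-ground range R = v₀² sin(2θ)/g ⇒ sin(2θ) = gR/v₀² = 10.0 × 19.0 / 25.7² = 0.2877.
2θ = 16.72° or 180° − 16.72° = 163.3°, so θ = 8.359° or 81.64°.
The larger angle is 81.64°.

81.6°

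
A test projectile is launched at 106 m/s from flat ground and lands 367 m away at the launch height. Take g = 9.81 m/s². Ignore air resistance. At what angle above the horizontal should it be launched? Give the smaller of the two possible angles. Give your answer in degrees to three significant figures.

9.34°

R = v₀² sin 2θ / g gives sin 2θ = gR/v₀² = 9.81·367/106² = 0.3204.
2θ = 18.69° or 180° − 18.69° = 161.3°, so θ = 9.344° or 80.66°.
The smaller angle is 9.344°.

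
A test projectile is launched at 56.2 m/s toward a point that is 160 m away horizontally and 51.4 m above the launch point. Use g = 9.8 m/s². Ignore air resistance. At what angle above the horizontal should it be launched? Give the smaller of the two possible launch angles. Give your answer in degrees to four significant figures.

34.47°

Trajectory: y = x tanθ − g x² (1 + tan²θ)/(2v₀²). With x = 160, y = 51.4, v₀ = 56.2, g = 9.80:
39.72 tan²θ − 160 tanθ + (91.12) = 0.
tanθ = [160 ± √(160² − 4 × 39.72 × (91.12))] / (2 × 39.72) = (160 ± 105.5) / 79.43, giving tanθ = 0.6864 or 3.342.
θ = 34.47° or 73.34°; the smaller is 34.47°.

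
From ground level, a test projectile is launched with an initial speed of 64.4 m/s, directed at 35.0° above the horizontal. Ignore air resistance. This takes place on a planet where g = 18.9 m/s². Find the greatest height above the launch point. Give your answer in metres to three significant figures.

Resolve: vₓ = 64.40 cos 35.0° = 52.75 m/s and v_y0 = 64.40 sin 35.0° = 36.94 m/s.
Peak height H = v_y0² / (2g) = 1364.4 / 37.80 = 36.10 m.

36.1 m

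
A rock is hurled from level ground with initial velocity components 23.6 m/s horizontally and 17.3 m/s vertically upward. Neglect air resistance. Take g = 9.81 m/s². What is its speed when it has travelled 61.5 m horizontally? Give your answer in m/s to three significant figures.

25.0 m/s

Time to reach x = 61.5 m: t = x/vₓ = 61.5/23.60 = 2.606 s.
Vertical velocity there: v_y = v_y0 − g t = 17.30 − 9.81 × 2.606 = −8.264 m/s.
Speed: √(vₓ² + v_y²) = √(23.60² + 8.264²) = 25.01 m/s.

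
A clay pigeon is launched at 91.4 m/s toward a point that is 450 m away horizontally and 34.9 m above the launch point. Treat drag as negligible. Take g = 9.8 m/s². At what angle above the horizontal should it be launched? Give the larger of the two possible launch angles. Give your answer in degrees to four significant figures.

Trajectory: y = x tanθ − g x² (1 + tan²θ)/(2v₀²). With x = 450, y = 34.9, v₀ = 91.4, g = 9.80:
118.8 tan²θ − 450 tanθ + (153.7) = 0.
tanθ = [450 ± √(450² − 4 × 118.8 × (153.7))] / (2 × 118.8) = (450 ± 359.8) / 237.6, giving tanθ = 0.3795 or 3.409.
θ = 20.78° or 73.65°; the larger is 73.65°.

73.65°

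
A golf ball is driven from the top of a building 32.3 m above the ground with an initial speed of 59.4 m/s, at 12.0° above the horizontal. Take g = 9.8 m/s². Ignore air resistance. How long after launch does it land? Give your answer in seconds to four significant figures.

4.120 s

Components: vₓ = 59.40 cos 12.0° = 58.10 m/s, v_y0 = 59.40 sin 12.0° = 12.35 m/s.
Vertical motion (up positive, ground at y = 0): 4.900 t² − (12.35) t − 32.3 = 0, so t = (12.35 + √(12.35² + 2·9.80·32.3)) / 9.80 = (12.35 + 28.03) / 9.80 = 4.120 s.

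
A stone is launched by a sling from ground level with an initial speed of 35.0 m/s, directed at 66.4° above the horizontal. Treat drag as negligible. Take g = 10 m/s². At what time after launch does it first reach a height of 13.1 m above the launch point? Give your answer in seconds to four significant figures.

Resolve: vₓ = 35.00 cos 66.4° = 14.01 m/s and v_y0 = 35.00 sin 66.4° = 32.07 m/s.
Require v_y0 t − ½ g t² = 13.1, i.e. 5.000 t² − 32.07 t + 13.1 = 0.
t = [32.07 ± √(32.07² − 2·10.0·13.1)] / 10.0 = (32.07 ± 27.69) / 10.0, so t = 0.4384 s or t = 5.976 s.
The first (ascending) time is 0.4384 s.

0.4384 s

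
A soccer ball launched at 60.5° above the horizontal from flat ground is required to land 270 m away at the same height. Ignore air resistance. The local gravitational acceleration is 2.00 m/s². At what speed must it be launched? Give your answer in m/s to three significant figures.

25.1 m/s

Level-ground range: R = v₀² sin(2θ)/g, so v₀ = √(gR / sin 2θ).
v₀ = √(2.00 × 270 / sin 121.0°) = √(540.0 / 0.8572) = √629.98 = 25.10 m/s.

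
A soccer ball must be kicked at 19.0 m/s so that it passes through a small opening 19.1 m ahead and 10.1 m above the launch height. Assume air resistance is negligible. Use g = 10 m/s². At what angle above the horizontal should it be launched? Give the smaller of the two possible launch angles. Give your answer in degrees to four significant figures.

48.56°

Trajectory: y = x tanθ − g x² (1 + tan²θ)/(2v₀²). With x = 19.1, y = 10.1, v₀ = 19.0, g = 10.0:
5.053 tan²θ − 19.1 tanθ + (15.15) = 0.
tanθ = [19.1 ± √(19.1² − 4 × 5.053 × (15.15))] / (2 × 5.053) = (19.1 ± 7.652) / 10.11, giving tanθ = 1.133 or 2.647.
θ = 48.56° or 69.31°; the smaller is 48.56°.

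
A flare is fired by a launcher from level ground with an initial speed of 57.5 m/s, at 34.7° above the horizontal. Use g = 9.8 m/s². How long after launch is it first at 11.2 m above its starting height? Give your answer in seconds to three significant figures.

Components: vₓ = 57.50 cos 34.7° = 47.27 m/s, v_y0 = 57.50 sin 34.7° = 32.73 m/s.
Set y = v_y0 t − ½ g t² = 11.2: 4.900 t² − 32.73 t + 11.2 = 0.
t = [32.73 ± √(32.73² − 2·9.80·11.2)] / 9.80 = (32.73 ± 29.19) / 9.80, so t = 0.3617 s or t = 6.319 s.
The first (ascending) time is 0.3617 s.

0.362 s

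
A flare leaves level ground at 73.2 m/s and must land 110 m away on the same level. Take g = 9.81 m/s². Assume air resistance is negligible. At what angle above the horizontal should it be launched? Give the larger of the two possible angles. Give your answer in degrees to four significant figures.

84.19°

From R = (v₀²/g) sin 2θ: sin 2θ = 9.81 × 110 / 5358.2 = 0.2014.
2θ = 11.62° or 180° − 11.62° = 168.4°, so θ = 5.809° or 84.19°.
The larger angle is 84.19°.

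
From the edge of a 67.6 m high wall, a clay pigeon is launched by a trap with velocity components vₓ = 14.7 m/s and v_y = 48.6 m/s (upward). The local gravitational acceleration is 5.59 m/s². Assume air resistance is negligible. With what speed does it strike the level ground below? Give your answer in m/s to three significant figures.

57.7 m/s

Vertical motion (up positive, ground at y = 0): 2.795 t² − (48.60) t − 67.6 = 0, so t = (48.60 + √(48.60² + 2·5.59·67.6)) / 5.59 = (48.60 + 55.84) / 5.59 = 18.68 s.
Vertical velocity at impact: v_y = v_y0 − g t = 48.60 − 5.59 × 18.68 = −55.84 m/s.
Speed: |v| = √(vₓ² + v_y²) = √(14.70² + 55.84²) = 57.74 m/s.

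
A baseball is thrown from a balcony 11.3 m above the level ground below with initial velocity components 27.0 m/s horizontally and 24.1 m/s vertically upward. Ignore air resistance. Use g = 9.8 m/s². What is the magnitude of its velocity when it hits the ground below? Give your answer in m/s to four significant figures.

Vertical motion (up positive, ground at y = 0): 4.900 t² − (24.10) t − 11.3 = 0, so t = (24.10 + √(24.10² + 2·9.80·11.3)) / 9.80 = (24.10 + 28.32) / 9.80 = 5.349 s.
Vertical velocity at impact: v_y = v_y0 − g t = 24.10 − 9.80 × 5.349 = −28.32 m/s.
Speed: |v| = √(vₓ² + v_y²) = √(27.00² + 28.32²) = 39.13 m/s.

39.13 m/s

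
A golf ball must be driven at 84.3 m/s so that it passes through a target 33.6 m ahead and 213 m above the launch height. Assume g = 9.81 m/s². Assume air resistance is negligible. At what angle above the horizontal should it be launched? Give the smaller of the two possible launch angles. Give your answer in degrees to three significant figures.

Trajectory: y = x tanθ − g x² (1 + tan²θ)/(2v₀²). With x = 33.6, y = 213, v₀ = 84.3, g = 9.81:
0.7792 tan²θ − 33.6 tanθ + (213.8) = 0.
tanθ = [33.6 ± √(33.6² − 4 × 0.7792 × (213.8))] / (2 × 0.7792) = (33.6 ± 21.51) / 1.558, giving tanθ = 7.758 or 35.36.
θ = 82.66° or 88.38°; the smaller is 82.66°.

82.7°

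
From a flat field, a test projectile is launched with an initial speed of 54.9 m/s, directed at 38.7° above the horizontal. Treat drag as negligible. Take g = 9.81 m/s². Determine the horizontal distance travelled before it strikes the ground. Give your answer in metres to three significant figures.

300 m

Resolve: vₓ = 54.90 cos 38.7° = 42.85 m/s and v_y0 = 54.90 sin 38.7° = 34.33 m/s.
Time aloft: T = 2 v_y0 / g = 2 × 34.33 / 9.81 = 6.998 s.
Range: R = vₓ T = 42.85 × 6.998 = 299.8 m.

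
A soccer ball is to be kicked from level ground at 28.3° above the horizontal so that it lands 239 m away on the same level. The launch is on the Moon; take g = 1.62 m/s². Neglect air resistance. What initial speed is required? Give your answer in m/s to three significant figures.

On level ground R = v₀² sin 2θ / g ⇒ v₀ = √(gR / sin 2θ).
v₀ = √(1.62 × 239 / sin 56.60°) = √(387.2 / 0.8348) = √463.77 = 21.54 m/s.

21.5 m/s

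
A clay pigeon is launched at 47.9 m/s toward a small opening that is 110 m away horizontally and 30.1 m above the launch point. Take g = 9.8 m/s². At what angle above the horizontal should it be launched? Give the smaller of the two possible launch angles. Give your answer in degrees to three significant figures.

Trajectory: y = x tanθ − g x² (1 + tan²θ)/(2v₀²). With x = 110, y = 30.1, v₀ = 47.9, g = 9.80:
25.84 tan²θ − 110 tanθ + (55.94) = 0.
tanθ = [110 ± √(110² − 4 × 25.84 × (55.94))] / (2 × 25.84) = (110 ± 79.48) / 51.68, giving tanθ = 0.5905 or 3.666.
θ = 30.56° or 74.74°; the smaller is 30.56°.

30.6°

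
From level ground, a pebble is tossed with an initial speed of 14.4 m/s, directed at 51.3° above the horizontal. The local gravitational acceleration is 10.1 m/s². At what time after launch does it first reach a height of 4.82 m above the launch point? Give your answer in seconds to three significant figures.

0.580 s

Resolve: vₓ = 14.40 cos 51.3° = 9.003 m/s and v_y0 = 14.40 sin 51.3° = 11.24 m/s.
Require v_y0 t − ½ g t² = 4.82, i.e. 5.050 t² − 11.24 t + 4.82 = 0.
Quadratic formula: t = (11.24 ± √28.933) / 10.1 = (11.24 ± 5.379) / 10.1 → t = 0.5801 s or 1.645 s.
The first (ascending) time is 0.5801 s.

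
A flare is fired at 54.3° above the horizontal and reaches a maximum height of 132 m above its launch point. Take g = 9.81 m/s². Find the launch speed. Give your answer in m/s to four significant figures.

At the peak v_y = 0, so v_y0 = √(2gH) = √(2 × 9.81 × 132) = 50.89 m/s.
v_y0 = v₀ sin θ ⇒ v₀ = 50.89 / sin 54.3° = 62.67 m/s.

62.67 m/s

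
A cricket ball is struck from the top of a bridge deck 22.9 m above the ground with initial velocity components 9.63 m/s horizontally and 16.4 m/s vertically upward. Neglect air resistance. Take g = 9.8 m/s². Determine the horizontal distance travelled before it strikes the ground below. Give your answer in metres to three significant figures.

42.4 m

The projectile lands when y = 22.9 + (16.40) t − ½·9.80·t² = 0. Positive root: t = (16.40 + √(16.40² + 2·9.80·22.9)) / 9.80 = (16.40 + 26.79) / 9.80 = 4.407 s.
Horizontal distance: R = vₓ t = 9.630 × 4.407 = 42.44 m.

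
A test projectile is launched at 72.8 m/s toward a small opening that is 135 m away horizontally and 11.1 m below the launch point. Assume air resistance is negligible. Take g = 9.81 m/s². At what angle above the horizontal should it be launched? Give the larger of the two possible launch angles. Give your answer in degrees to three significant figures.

Trajectory: y = x tanθ − g x² (1 + tan²θ)/(2v₀²). With x = 135, y = −11.1, v₀ = 72.8, g = 9.81:
16.87 tan²θ − 135 tanθ + (5.767) = 0.
tanθ = [135 ± √(135² − 4 × 16.87 × (5.767))] / (2 × 16.87) = (135 ± 133.6) / 33.73, giving tanθ = 0.04295 or 7.961.
θ = 2.459° or 82.84°; the larger is 82.84°.

82.8°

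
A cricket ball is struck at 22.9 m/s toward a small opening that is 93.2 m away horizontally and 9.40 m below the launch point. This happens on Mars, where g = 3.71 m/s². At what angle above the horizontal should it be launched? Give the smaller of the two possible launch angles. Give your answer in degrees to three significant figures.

14.0°

Trajectory: y = x tanθ − g x² (1 + tan²θ)/(2v₀²). With x = 93.2, y = −9.40, v₀ = 22.9, g = 3.71:
30.73 tan²θ − 93.2 tanθ + (21.33) = 0.
tanθ = [93.2 ± √(93.2² − 4 × 30.73 × (21.33))] / (2 × 30.73) = (93.2 ± 77.88) / 61.45, giving tanθ = 0.2493 or 2.784.
θ = 14.00° or 70.24°; the smaller is 14.00°.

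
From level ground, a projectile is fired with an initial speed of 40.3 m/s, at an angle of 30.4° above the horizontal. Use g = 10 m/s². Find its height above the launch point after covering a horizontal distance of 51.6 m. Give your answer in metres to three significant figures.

19.3 m

vₓ = 40.30 cos 30.4° = 34.76 m/s; v_y0 = 40.30 sin 30.4° = 20.39 m/s.
x = vₓ t ⇒ t = 51.6/34.76 = 1.484 s.
Height: y = v_y0 t − ½ g t² = 20.39 × 1.484 − 5.000 × 1.484² = 30.27 − 11.02 = 19.25 m.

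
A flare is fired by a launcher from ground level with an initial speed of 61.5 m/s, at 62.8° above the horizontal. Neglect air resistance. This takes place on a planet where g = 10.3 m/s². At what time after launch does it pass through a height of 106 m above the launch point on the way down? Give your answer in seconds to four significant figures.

Resolve: vₓ = 61.50 cos 62.8° = 28.11 m/s and v_y0 = 61.50 sin 62.8° = 54.70 m/s.
Set y = v_y0 t − ½ g t² = 106: 5.150 t² − 54.70 t + 106 = 0.
Quadratic formula: t = (54.70 ± √808.39) / 10.3 = (54.70 ± 28.43) / 10.3 → t = 2.550 s or 8.071 s.
The descending-branch root is 8.071 s.

8.071 s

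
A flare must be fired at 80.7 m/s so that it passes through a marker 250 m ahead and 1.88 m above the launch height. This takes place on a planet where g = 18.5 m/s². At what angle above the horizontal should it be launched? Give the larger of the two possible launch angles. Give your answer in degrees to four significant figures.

67.28°

Trajectory: y = x tanθ − g x² (1 + tan²θ)/(2v₀²). With x = 250, y = 1.88, v₀ = 80.7, g = 18.5:
88.77 tan²θ − 250 tanθ + (90.65) = 0.
tanθ = [250 ± √(250² − 4 × 88.77 × (90.65))] / (2 × 88.77) = (250 ± 174.1) / 177.5, giving tanθ = 0.4275 or 2.389.
θ = 23.15° or 67.28°; the larger is 67.28°.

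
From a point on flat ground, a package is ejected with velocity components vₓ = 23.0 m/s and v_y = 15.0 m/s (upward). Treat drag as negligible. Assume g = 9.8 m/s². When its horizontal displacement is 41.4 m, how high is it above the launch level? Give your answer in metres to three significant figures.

11.1 m

x = vₓ t ⇒ t = 41.4/23.00 = 1.800 s.
Height: y = v_y0 t − ½ g t² = 15.00 × 1.800 − 4.900 × 1.800² = 27.00 − 15.88 = 11.12 m.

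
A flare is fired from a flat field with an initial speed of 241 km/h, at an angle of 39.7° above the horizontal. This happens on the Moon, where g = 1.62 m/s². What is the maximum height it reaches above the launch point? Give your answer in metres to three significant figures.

Convert: 241 km/h = 241/3.6 = 66.94 m/s.
Horizontal component vₓ = 66.94 cos 39.7° = 51.51 m/s; vertical v_y0 = 66.94 sin 39.7° = 42.76 m/s.
Peak height H = v_y0² / (2g) = 1828.6 / 3.240 = 564.4 m.

564 m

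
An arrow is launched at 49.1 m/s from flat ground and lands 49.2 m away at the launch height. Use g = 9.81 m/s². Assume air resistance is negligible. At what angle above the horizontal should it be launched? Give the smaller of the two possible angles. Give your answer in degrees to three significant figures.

5.77°

From R = (v₀²/g) sin 2θ: sin 2θ = 9.81 × 49.2 / 2410.8 = 0.2002.
2θ = 11.55° or 180° − 11.55° = 168.5°, so θ = 5.774° or 84.23°.
The smaller angle is 5.774°.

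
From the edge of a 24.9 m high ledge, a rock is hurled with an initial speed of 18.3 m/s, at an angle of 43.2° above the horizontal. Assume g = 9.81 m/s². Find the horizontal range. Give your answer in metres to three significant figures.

51.6 m

Resolve: vₓ = 18.30 cos 43.2° = 13.34 m/s and v_y0 = 18.30 sin 43.2° = 12.53 m/s.
The projectile lands when y = 24.9 + (12.53) t − ½·9.81·t² = 0. Positive root: t = (12.53 + √(12.53² + 2·9.81·24.9)) / 9.81 = (12.53 + 25.41) / 9.81 = 3.867 s.
Horizontal distance: R = vₓ t = 13.34 × 3.867 = 51.58 m.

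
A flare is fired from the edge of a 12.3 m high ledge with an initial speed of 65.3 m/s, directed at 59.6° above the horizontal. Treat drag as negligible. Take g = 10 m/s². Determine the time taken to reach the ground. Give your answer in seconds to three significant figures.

vₓ = 65.30 cos 59.6° = 33.04 m/s; v_y0 = 65.30 sin 59.6° = 56.32 m/s.
Vertical motion (up positive, ground at y = 0): 5.000 t² − (56.32) t − 12.3 = 0, so t = (56.32 + √(56.32² + 2·10.0·12.3)) / 10.0 = (56.32 + 58.47) / 10.0 = 11.48 s.

11.5 s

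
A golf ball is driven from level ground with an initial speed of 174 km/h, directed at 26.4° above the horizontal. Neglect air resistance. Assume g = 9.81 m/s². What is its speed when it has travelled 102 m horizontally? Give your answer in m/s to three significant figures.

Convert: 174 km/h = 174/3.6 = 48.33 m/s.
vₓ = 48.33 cos 26.4° = 43.29 m/s; v_y0 = 48.33 sin 26.4° = 21.49 m/s.
At x = 102 m, t = x/vₓ = 102/43.29 = 2.356 s.
Vertical velocity there: v_y = v_y0 − g t = 21.49 − 9.81 × 2.356 = −1.622 m/s.
Speed: √(vₓ² + v_y²) = √(43.29² + 1.622²) = 43.32 m/s.

43.3 m/s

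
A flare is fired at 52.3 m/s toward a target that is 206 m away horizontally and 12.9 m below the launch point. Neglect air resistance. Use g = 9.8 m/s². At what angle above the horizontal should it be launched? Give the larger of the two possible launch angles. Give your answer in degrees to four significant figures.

67.02°

Trajectory: y = x tanθ − g x² (1 + tan²θ)/(2v₀²). With x = 206, y = −12.9, v₀ = 52.3, g = 9.80:
76.02 tan²θ − 206 tanθ + (63.12) = 0.
tanθ = [206 ± √(206² − 4 × 76.02 × (63.12))] / (2 × 76.02) = (206 ± 152.5) / 152.0, giving tanθ = 0.3522 or 2.358.
θ = 19.40° or 67.02°; the larger is 67.02°.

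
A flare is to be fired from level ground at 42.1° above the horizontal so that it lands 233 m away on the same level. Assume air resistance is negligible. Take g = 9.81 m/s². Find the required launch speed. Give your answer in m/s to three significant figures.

Level-ground range: R = v₀² sin(2θ)/g, so v₀ = √(gR / sin 2θ).
v₀ = √(9.81 × 233 / sin 84.20°) = √(2286 / 0.9949) = √2297.5 = 47.93 m/s.

47.9 m/s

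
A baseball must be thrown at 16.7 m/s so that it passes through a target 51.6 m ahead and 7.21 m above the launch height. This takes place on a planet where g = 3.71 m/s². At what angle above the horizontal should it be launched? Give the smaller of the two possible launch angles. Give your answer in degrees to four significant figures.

31.43°

Trajectory: y = x tanθ − g x² (1 + tan²θ)/(2v₀²). With x = 51.6, y = 7.21, v₀ = 16.7, g = 3.71:
17.71 tan²θ − 51.6 tanθ + (24.92) = 0.
tanθ = [51.6 ± √(51.6² − 4 × 17.71 × (24.92))] / (2 × 17.71) = (51.6 ± 29.95) / 35.42, giving tanθ = 0.6111 or 2.303.
θ = 31.43° or 66.52°; the smaller is 31.43°.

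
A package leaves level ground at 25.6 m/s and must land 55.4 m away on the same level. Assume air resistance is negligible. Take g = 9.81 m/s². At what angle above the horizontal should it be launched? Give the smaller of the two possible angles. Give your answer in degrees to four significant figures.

From R = (v₀²/g) sin 2θ: sin 2θ = 9.81 × 55.4 / 655.36 = 0.8293.
2θ = 56.02° or 180° − 56.02° = 124.0°, so θ = 28.01° or 61.99°.
The smaller angle is 28.01°.

28.01°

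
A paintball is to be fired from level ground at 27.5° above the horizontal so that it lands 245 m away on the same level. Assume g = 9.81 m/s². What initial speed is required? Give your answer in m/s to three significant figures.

From R = (v₀² / g) sin 2θ: v₀ = √(gR / sin 2θ).
v₀ = √(9.81 × 245 / sin 55.00°) = √(2403 / 0.8192) = √2934.1 = 54.17 m/s.

54.2 m/s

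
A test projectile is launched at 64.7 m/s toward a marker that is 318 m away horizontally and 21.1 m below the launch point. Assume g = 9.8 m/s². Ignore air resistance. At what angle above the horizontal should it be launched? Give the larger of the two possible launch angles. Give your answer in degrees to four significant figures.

Trajectory: y = x tanθ − g x² (1 + tan²θ)/(2v₀²). With x = 318, y = −21.1, v₀ = 64.7, g = 9.80:
118.4 tan²θ − 318 tanθ + (97.27) = 0.
tanθ = [318 ± √(318² − 4 × 118.4 × (97.27))] / (2 × 118.4) = (318 ± 234.7) / 236.7, giving tanθ = 0.3520 or 2.334.
θ = 19.39° or 66.81°; the larger is 66.81°.

66.81°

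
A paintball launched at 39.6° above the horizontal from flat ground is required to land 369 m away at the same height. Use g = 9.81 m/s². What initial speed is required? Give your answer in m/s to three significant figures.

From R = (v₀² / g) sin 2θ: v₀ = √(gR / sin 2θ).
v₀ = √(9.81 × 369 / sin 79.20°) = √(3620 / 0.9823) = √3685.2 = 60.71 m/s.

60.7 m/s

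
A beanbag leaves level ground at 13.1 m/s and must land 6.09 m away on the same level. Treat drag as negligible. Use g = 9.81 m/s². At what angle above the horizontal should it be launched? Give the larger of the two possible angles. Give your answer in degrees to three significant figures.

79.8°

From R = (v₀²/g) sin 2θ: sin 2θ = 9.81 × 6.09 / 171.61 = 0.3481.
2θ = 20.37° or 180° − 20.37° = 159.6°, so θ = 10.19° or 79.81°.
The larger angle is 79.81°.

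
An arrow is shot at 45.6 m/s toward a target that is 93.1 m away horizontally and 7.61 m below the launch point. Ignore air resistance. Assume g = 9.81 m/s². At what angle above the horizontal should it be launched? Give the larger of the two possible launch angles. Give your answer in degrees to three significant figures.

Trajectory: y = x tanθ − g x² (1 + tan²θ)/(2v₀²). With x = 93.1, y = −7.61, v₀ = 45.6, g = 9.81:
20.45 tan²θ − 93.1 tanθ + (12.84) = 0.
tanθ = [93.1 ± √(93.1² − 4 × 20.45 × (12.84))] / (2 × 20.45) = (93.1 ± 87.28) / 40.89, giving tanθ = 0.1423 or 4.411.
θ = 8.100° or 77.23°; the larger is 77.23°.

77.2°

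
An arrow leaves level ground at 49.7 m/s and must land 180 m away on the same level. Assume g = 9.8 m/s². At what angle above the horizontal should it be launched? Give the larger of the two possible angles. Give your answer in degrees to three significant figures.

R = v₀² sin 2θ / g gives sin 2θ = gR/v₀² = 9.80·180/49.7² = 0.7141.
2θ = 45.57° or 180° − 45.57° = 134.4°, so θ = 22.79° or 67.21°.
The larger angle is 67.21°.

67.2°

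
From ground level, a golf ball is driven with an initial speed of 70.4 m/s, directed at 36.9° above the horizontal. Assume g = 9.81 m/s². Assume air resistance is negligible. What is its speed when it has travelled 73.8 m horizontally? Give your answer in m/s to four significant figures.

vₓ = 70.40 cos 36.9° = 56.30 m/s; v_y0 = 70.40 sin 36.9° = 42.27 m/s.
Time to reach x = 73.8 m: t = x/vₓ = 73.8/56.30 = 1.311 s.
Vertical velocity there: v_y = v_y0 − g t = 42.27 − 9.81 × 1.311 = 29.41 m/s.
Speed: √(vₓ² + v_y²) = √(56.30² + 29.41²) = 63.52 m/s.

63.52 m/s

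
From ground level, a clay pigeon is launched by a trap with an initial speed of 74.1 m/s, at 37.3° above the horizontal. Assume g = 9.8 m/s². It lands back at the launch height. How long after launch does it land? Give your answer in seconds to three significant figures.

9.16 s

vₓ = 74.10 cos 37.3° = 58.94 m/s; v_y0 = 74.10 sin 37.3° = 44.90 m/s.
It returns to y = 0 when t = 2 v_y0 / g = 2(44.90)/9.80 = 9.164 s.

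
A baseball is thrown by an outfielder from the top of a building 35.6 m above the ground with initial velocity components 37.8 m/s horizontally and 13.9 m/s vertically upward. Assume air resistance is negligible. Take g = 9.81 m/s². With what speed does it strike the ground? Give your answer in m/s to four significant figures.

48.17 m/s

With up positive and y = 0 at the ground: y(t) = 35.6 + (13.90) t − 4.905 t². Setting y = 0 and taking the positive root: t = [13.90 + √(13.90² + 2·9.81·35.6)] / 9.81 = (13.90 + 29.86) / 9.81 = 4.461 s.
Vertical velocity at impact: v_y = v_y0 − g t = 13.90 − 9.81 × 4.461 = −29.86 m/s.
Speed: |v| = √(vₓ² + v_y²) = √(37.80² + 29.86²) = 48.17 m/s.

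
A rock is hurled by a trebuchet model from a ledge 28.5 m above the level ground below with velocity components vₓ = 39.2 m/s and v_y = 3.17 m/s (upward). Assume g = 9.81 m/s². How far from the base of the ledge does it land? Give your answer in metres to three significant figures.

Vertical motion (up positive, ground at y = 0): 4.905 t² − (3.170) t − 28.5 = 0, so t = (3.170 + √(3.170² + 2·9.81·28.5)) / 9.81 = (3.170 + 23.86) / 9.81 = 2.755 s.
Horizontal distance: R = vₓ t = 39.20 × 2.755 = 108.0 m.

108 m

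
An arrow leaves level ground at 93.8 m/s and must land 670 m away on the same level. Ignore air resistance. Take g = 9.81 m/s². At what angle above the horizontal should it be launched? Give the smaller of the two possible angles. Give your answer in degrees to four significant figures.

24.17°

Level-ground range R = v₀² sin(2θ)/g ⇒ sin(2θ) = gR/v₀² = 9.81 × 670 / 93.8² = 0.7470.
2θ = 48.33° or 180° − 48.33° = 131.7°, so θ = 24.17° or 65.83°.
The smaller angle is 24.17°.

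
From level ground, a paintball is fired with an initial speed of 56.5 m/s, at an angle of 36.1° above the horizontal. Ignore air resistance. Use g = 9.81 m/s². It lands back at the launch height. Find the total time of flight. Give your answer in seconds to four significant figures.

Components: vₓ = 56.50 cos 36.1° = 45.65 m/s, v_y0 = 56.50 sin 36.1° = 33.29 m/s.
Time of flight on level ground: T = 2 v_y0 / g = 2 × 33.29 / 9.81 = 6.787 s.

6.787 s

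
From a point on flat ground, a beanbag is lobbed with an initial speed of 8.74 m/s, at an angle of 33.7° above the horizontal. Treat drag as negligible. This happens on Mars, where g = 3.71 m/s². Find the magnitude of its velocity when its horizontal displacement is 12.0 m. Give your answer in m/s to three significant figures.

Resolve: vₓ = 8.740 cos 33.7° = 7.271 m/s and v_y0 = 8.740 sin 33.7° = 4.849 m/s.
x = vₓ t ⇒ t = 12.0/7.271 = 1.650 s.
Vertical velocity there: v_y = v_y0 − g t = 4.849 − 3.71 × 1.650 = −1.273 m/s.
Speed: √(vₓ² + v_y²) = √(7.271² + 1.273²) = 7.382 m/s.

7.38 m/s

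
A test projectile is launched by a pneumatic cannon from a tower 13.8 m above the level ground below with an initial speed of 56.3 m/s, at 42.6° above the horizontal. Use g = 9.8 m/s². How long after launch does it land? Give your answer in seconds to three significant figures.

Horizontal component vₓ = 56.30 cos 42.6° = 41.44 m/s; vertical v_y0 = 56.30 sin 42.6° = 38.11 m/s.
The projectile lands when y = 13.8 + (38.11) t − ½·9.80·t² = 0. Positive root: t = (38.11 + √(38.11² + 2·9.80·13.8)) / 9.80 = (38.11 + 41.51) / 9.80 = 8.124 s.

8.12 s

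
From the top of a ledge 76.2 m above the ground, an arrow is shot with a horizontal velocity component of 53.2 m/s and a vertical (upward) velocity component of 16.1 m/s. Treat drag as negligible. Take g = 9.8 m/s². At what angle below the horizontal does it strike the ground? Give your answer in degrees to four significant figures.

The projectile lands when y = 76.2 + (16.10) t − ½·9.80·t² = 0. Positive root: t = (16.10 + √(16.10² + 2·9.80·76.2)) / 9.80 = (16.10 + 41.87) / 9.80 = 5.915 s.
At impact: v_y = v_y0 − g t = −41.87 m/s; vₓ = 53.20 m/s.
Angle below horizontal: arctan(|v_y|/vₓ) = arctan(41.87/53.20) = 38.20°.

38.20°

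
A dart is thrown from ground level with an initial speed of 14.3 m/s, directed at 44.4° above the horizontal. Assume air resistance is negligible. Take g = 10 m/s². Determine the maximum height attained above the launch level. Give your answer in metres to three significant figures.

5.01 m

Horizontal component vₓ = 14.30 cos 44.4° = 10.22 m/s; vertical v_y0 = 14.30 sin 44.4° = 10.01 m/s.
Peak height H = v_y0² / (2g) = 100.10 / 20.00 = 5.005 m.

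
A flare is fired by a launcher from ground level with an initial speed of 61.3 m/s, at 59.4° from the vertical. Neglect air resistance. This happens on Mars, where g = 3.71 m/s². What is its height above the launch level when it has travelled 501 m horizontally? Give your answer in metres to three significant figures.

Horizontal component vₓ = 61.30 sin 59.4° = 52.76 m/s; vertical v_y0 = 61.30 cos 59.4° = 31.20 m/s.
x = vₓ t ⇒ t = 501/52.76 = 9.495 s.
Height: y = v_y0 t − ½ g t² = 31.20 × 9.495 − 1.855 × 9.495² = 296.3 − 167.2 = 129.0 m.

129 m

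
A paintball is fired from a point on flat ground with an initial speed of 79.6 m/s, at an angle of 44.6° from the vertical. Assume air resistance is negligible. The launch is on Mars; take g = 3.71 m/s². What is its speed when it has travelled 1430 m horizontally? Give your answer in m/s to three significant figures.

67.7 m/s

vₓ = 79.60 sin 44.6° = 55.89 m/s; v_y0 = 79.60 cos 44.6° = 56.68 m/s.
At x = 1430 m, t = x/vₓ = 1430/55.89 = 25.59 s.
Vertical velocity there: v_y = v_y0 − g t = 56.68 − 3.71 × 25.59 = −38.24 m/s.
Speed: √(vₓ² + v_y²) = √(55.89² + 38.24²) = 67.72 m/s.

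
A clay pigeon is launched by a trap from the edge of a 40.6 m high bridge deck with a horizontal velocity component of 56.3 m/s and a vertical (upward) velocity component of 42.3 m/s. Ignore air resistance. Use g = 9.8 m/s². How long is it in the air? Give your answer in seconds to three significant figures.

9.50 s

The projectile lands when y = 40.6 + (42.30) t − ½·9.80·t² = 0. Positive root: t = (42.30 + √(42.30² + 2·9.80·40.6)) / 9.80 = (42.30 + 50.84) / 9.80 = 9.504 s.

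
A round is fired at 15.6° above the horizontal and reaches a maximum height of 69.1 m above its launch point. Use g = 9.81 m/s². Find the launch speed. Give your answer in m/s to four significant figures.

At the peak v_y = 0, so v_y0 = √(2gH) = √(2 × 9.81 × 69.1) = 36.82 m/s.
v_y0 = v₀ sin θ ⇒ v₀ = 36.82 / sin 15.6° = 136.9 m/s.

136.9 m/s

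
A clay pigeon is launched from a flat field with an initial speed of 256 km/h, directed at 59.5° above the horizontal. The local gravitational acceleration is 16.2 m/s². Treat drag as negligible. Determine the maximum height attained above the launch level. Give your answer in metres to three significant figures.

Convert: 256 km/h = 256/3.6 = 71.11 m/s.
Resolve: vₓ = 71.11 cos 59.5° = 36.09 m/s and v_y0 = 71.11 sin 59.5° = 61.27 m/s.
At the apex v_y = 0, so H = v_y0²/(2g) = 61.27²/32.40 = 115.9 m.

116 m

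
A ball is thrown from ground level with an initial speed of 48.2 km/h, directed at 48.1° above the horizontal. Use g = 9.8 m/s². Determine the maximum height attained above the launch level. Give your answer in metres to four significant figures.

5.067 m

Convert: 48.2 km/h = 48.2/3.6 = 13.39 m/s.
Components: vₓ = 13.39 cos 48.1° = 8.942 m/s, v_y0 = 13.39 sin 48.1° = 9.966 m/s.
Peak height H = v_y0² / (2g) = 99.311 / 19.60 = 5.067 m.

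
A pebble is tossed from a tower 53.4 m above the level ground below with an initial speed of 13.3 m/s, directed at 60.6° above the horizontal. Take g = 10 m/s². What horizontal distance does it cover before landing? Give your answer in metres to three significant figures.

Components: vₓ = 13.30 cos 60.6° = 6.529 m/s, v_y0 = 13.30 sin 60.6° = 11.59 m/s.
Vertical motion (up positive, ground at y = 0): 5.000 t² − (11.59) t − 53.4 = 0, so t = (11.59 + √(11.59² + 2·10.0·53.4)) / 10.0 = (11.59 + 34.67) / 10.0 = 4.626 s.
Horizontal distance: R = vₓ t = 6.529 × 4.626 = 30.20 m.

30.2 m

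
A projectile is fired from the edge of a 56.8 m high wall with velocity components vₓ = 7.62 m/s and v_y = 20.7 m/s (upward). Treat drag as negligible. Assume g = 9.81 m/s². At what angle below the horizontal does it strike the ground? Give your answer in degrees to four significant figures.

79.02°

Vertical motion (up positive, ground at y = 0): 4.905 t² − (20.70) t − 56.8 = 0, so t = (20.70 + √(20.70² + 2·9.81·56.8)) / 9.81 = (20.70 + 39.28) / 9.81 = 6.114 s.
At impact: v_y = v_y0 − g t = −39.28 m/s; vₓ = 7.620 m/s.
Angle below horizontal: arctan(|v_y|/vₓ) = arctan(39.28/7.620) = 79.02°.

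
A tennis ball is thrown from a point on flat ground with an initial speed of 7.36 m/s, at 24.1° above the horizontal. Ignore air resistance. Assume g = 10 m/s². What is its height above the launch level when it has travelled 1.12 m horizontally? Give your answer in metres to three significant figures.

0.362 m

Resolve: vₓ = 7.360 cos 24.1° = 6.718 m/s and v_y0 = 7.360 sin 24.1° = 3.005 m/s.
At x = 1.12 m, t = x/vₓ = 1.12/6.718 = 0.1667 s.
Height: y = v_y0 t − ½ g t² = 3.005 × 0.1667 − 5.000 × 0.1667² = 0.5010 − 0.1390 = 0.3620 m.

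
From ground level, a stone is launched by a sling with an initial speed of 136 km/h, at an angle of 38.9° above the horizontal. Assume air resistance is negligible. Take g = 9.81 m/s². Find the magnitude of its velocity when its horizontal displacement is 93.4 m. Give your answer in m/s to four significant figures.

30.33 m/s

Convert: 136 km/h = 136/3.6 = 37.78 m/s.
vₓ = 37.78 cos 38.9° = 29.40 m/s; v_y0 = 37.78 sin 38.9° = 23.72 m/s.
Time to reach x = 93.4 m: t = x/vₓ = 93.4/29.40 = 3.177 s.
Vertical velocity there: v_y = v_y0 − g t = 23.72 − 9.81 × 3.177 = −7.442 m/s.
Speed: √(vₓ² + v_y²) = √(29.40² + 7.442²) = 30.33 m/s.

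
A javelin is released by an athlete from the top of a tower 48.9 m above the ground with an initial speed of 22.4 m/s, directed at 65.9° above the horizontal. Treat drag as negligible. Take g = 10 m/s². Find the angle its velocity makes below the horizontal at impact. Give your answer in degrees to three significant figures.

Resolve: vₓ = 22.40 cos 65.9° = 9.147 m/s and v_y0 = 22.40 sin 65.9° = 20.45 m/s.
With up positive and y = 0 at the ground: y(t) = 48.9 + (20.45) t − 5.000 t². Setting y = 0 and taking the positive root: t = [20.45 + √(20.45² + 2·10.0·48.9)] / 10.0 = (20.45 + 37.36) / 10.0 = 5.781 s.
At impact: v_y = v_y0 − g t = −37.36 m/s; vₓ = 9.147 m/s.
Angle below horizontal: arctan(|v_y|/vₓ) = arctan(37.36/9.147) = 76.24°.

76.2°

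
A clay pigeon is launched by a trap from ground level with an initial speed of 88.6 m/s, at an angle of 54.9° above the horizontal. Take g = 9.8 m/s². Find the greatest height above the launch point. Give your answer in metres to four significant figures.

268.1 m

vₓ = 88.60 cos 54.9° = 50.95 m/s; v_y0 = 88.60 sin 54.9° = 72.49 m/s.
Peak height H = v_y0² / (2g) = 5254.5 / 19.60 = 268.1 m.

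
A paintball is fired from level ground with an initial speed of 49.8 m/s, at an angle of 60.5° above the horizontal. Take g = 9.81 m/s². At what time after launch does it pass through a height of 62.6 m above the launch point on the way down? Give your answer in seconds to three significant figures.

Components: vₓ = 49.80 cos 60.5° = 24.52 m/s, v_y0 = 49.80 sin 60.5° = 43.34 m/s.
Require v_y0 t − ½ g t² = 62.6, i.e. 4.905 t² − 43.34 t + 62.6 = 0.
Quadratic formula: t = (43.34 ± √650.47) / 9.81 = (43.34 ± 25.50) / 9.81 → t = 1.819 s or 7.018 s.
The descending-branch root is 7.018 s.

7.02 s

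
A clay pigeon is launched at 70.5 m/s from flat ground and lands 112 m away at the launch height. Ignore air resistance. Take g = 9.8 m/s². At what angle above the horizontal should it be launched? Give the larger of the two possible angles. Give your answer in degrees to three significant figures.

From R = (v₀²/g) sin 2θ: sin 2θ = 9.80 × 112 / 4970.2 = 0.2208.
2θ = 12.76° or 180° − 12.76° = 167.2°, so θ = 6.379° or 83.62°.
The larger angle is 83.62°.

83.6°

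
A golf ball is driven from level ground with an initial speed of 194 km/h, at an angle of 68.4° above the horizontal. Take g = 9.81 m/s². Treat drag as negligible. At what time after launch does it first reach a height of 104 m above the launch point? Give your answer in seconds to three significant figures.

2.90 s

Convert: 194 km/h = 194/3.6 = 53.89 m/s.
vₓ = 53.89 cos 68.4° = 19.84 m/s; v_y0 = 53.89 sin 68.4° = 50.10 m/s.
Require v_y0 t − ½ g t² = 104, i.e. 4.905 t² − 50.10 t + 104 = 0.
Quadratic formula: t = (50.10 ± √469.99) / 9.81 = (50.10 ± 21.68) / 9.81 → t = 2.898 s or 7.317 s.
The first (ascending) time is 2.898 s.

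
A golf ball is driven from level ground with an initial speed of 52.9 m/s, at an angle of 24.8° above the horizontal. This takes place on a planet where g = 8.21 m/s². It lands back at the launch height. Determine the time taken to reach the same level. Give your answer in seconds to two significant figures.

Components: vₓ = 52.90 cos 24.8° = 48.02 m/s, v_y0 = 52.90 sin 24.8° = 22.19 m/s.
It returns to y = 0 when t = 2 v_y0 / g = 2(22.19)/8.21 = 5.405 s.

5.4 s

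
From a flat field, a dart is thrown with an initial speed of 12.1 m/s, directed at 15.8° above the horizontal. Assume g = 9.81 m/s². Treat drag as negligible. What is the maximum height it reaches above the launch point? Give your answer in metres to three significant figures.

0.553 m

vₓ = 12.10 cos 15.8° = 11.64 m/s; v_y0 = 12.10 sin 15.8° = 3.295 m/s.
Maximum height: H = v_y0² / (2g) = 3.295² / (2 × 9.81) = 0.5532 m.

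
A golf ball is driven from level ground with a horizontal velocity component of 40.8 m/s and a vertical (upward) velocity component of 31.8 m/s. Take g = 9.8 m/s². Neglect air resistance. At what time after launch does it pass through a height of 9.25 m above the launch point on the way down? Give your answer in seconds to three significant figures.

6.18 s

Height y(t) = 31.80 t − 4.900 t² = 9.25 gives 4.900 t² − 31.80 t + 9.25 = 0.
Quadratic formula: t = (31.80 ± √829.94) / 9.80 = (31.80 ± 28.81) / 9.80 → t = 0.3052 s or 6.185 s.
The descending-branch root is 6.185 s.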